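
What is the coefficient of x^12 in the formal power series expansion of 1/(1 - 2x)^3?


The general identity 1/(1 - c x)^r = sum_{k>=0} c^k C(k + r - 1, r - 1) x^k follows by substituting y = c x into 1/(1 - y)^r = sum_{k>=0} C(k + r - 1, r - 1) y^k.
For c = 2, r = 3, k = 12:
2^12 * C(14, 2) = 4096 * 91 = 372736.

372736


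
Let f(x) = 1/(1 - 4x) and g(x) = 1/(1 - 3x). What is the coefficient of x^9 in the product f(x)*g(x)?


The coefficient of x^n in f*g is the Cauchy product: sum_{k=0}^{n} a^k * b^(n-k).
With a=4, b=3, n=9:
sum_{k=0}^{9} 4^k * 3^(9-k)
= 989527

989527


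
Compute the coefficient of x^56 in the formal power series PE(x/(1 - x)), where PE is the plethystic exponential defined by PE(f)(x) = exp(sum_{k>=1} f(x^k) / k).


For f(x) = x/(1 - x) we have
sum_{k>=1} f(x^k) / k = sum_{k>=1} (1/k) * x^k / (1 - x^k) = sum_{k, m >= 1} x^(k m) / k,
which after exponentiating simplifies to
PE(x/(1 - x)) = prod_{k>=1} 1 / (1 - x^k).
This is the generating function for the partition function p(n), so the coefficient of x^56 is p(56).
Computing p(56) by dynamic programming over parts 1, 2, ..., 56: p(56) = 526823.

526823


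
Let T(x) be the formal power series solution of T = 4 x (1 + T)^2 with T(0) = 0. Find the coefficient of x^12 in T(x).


Apply the Lagrange inversion formula: if T = 4 x * phi(T) with phi(t) = (1 + t)^2, then [x^n] T = 4^n * (1/n) [t^(n-1)] phi(t)^n = 4^n * (1/n) [t^(n-1)] (1 + t)^(2n) = 4^n * (1/n) C(2n, n-1).
Using the identity C(2n, n-1) = C(2n, n) * n / (n+1), the unscaled factor equals C(2n, n) / (n+1) = C_n, the n-th Catalan number.
For n = 12: C_12 = C(24, 12) / 13 = 2704156/13 = 208012.
With the 4^12 = 16777216 factor, the coefficient is 16777216 * 208012 = 3489862254592.

3489862254592


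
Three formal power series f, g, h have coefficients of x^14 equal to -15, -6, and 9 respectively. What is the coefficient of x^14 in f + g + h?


Series addition is componentwise:
-15 + -6 + 9
= -12

-12


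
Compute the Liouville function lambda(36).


The Liouville function is lambda(k) = (-1)^Omega(k), where Omega(k) counts the prime factors of k with multiplicity.
Factoring: 36 = 2 * 2 * 3 * 3, so Omega(36) = 4.
lambda(36) = (-1)^4 = 1.

1


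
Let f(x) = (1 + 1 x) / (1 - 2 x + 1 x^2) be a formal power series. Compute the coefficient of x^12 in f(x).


Write f(x) = sum_{k>=0} a_k x^k. Multiplying both sides by 1 - 2 x + 1 x^2 gives
(1 - 2 x + 1 x^2) sum_{k>=0} a_k x^k = 1 + 1 x.
Matching coefficients:
 x^0: a_0 = 1
 x^1: a_1 - 2 a_0 = 1  =>  a_1 = 2*1 + 1 = 3
 x^k (k >= 2): a_k = 2 a_{k-1} - 1 a_{k-2}.
Iterating: a_2 = 5, a_3 = 7, a_4 = 9, a_5 = 11, a_6 = 13, a_7 = 15, a_8 = 17, a_9 = 19, a_10 = 21, a_11 = 23, a_12 = 25.
So the coefficient of x^12 is 25.

25


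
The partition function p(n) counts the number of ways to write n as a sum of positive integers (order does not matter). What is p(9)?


Using the generating function prod_{k>=1} 1/(1-x^k), we compute p(9).
By dynamic programming over parts 1 through 9:
p(9) = 30

30


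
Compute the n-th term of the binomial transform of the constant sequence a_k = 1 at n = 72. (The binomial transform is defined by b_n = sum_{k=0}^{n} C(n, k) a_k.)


With a_k = 1 for all k, b_n = sum_{k=0}^{n} C(n, k) = 2^n by the binomial theorem.
For n = 72: 2^72 = 4722366482869645213696.

4722366482869645213696


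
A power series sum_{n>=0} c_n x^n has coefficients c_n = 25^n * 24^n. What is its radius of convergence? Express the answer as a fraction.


By the root test (Cauchy-Hadamard), the radius is R = 1 / limsup_n |c_n|^(1/n).
Here |c_n|^(1/n) = (25^n * 24^n)^(1/n) = 25 * 24 = 600 for all n.
So R = 1/600 = 1/600.

1/600


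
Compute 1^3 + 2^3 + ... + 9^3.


This power sum has a closed form given by Faulhaber's formula
sum_{k=1}^{m} k^p = (1 / (p + 1)) * sum_{j=0}^{p} C(p + 1, j) B_j m^(p + 1 - j),
but for small m direct computation is fastest:
1 + 8 + 27 + 64 + 125 + 216 + 343 + 512 + 729 = 2025.

2025


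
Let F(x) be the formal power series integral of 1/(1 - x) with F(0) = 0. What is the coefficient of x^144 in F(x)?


1/(1 - x) = sum_{k>=0} x^k. Integrating termwise and using F(0) = 0 gives
F(x) = sum_{k>=0} x^(k+1) / (k+1) = sum_{m>=1} x^m / m = -ln(1 - x).
So the coefficient of x^144 is 1/144 = 1/144.

1/144


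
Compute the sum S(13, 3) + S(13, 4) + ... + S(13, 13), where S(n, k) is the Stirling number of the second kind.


By definition, S(n, k) counts partitions of an n-set into exactly k nonempty blocks.
Computing row n = 13 for k = 3..13:
S(13, k): 261625, 2532530, 7508501, 9321312, 5715424, 1899612, 359502, 39325, 2431, 78, 1
Sum = 27640341.

27640341


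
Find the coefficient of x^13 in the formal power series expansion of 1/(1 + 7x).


Write 1/(1 + c x) = 1/(1 - (-c) x) and apply the geometric-series identity
1/(1 - y) = sum_{k>=0} y^k to get 1/(1 + c x) = sum_{k>=0} (-c)^k x^k.
So the coefficient of x^k is (-c)^k = (-1)^k * c^k.
Here c = 7 and k = 13:
(-7)^13 = -1 * 96889010407 = -96889010407

-96889010407


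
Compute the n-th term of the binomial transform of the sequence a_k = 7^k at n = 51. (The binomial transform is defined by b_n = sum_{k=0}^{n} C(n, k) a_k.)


With a_k = 7^k, b_n = sum_{k=0}^{n} C(n, k) 7^k = (1 + 7)^n by the binomial theorem.
For n = 51: (1 + 7)^51 = 8^51 = 11417981541647679048466287755595961091061972992.

11417981541647679048466287755595961091061972992


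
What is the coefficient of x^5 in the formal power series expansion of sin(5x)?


The Maclaurin series is sin(t) = sum_{k>=0} (-1)^k t^(2k+1) / (2k+1)!, so substituting t = 5x, only odd powers of x are nonzero, with coefficient of x^(2k+1) equal to (-1)^k 5^(2k+1) / (2k+1)!.
Write 5 = 2*2 + 1, giving the coefficient (-1)^2 * 5^5 / 5! = 3125/120 = 625/24.

625/24


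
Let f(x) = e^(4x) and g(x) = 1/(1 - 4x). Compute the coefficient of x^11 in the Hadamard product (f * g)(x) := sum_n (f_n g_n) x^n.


Expanding: f_k = 4^k/k! (from e^(4x)) and g_k = 4^k (from 1/(1 - 4x)). So the Hadamard coefficient (f * g)_k = 4^k 4^k / k! = (16)^k / k!.
For k = 11: 16^11/11! = 17592186044416/39916800 = 68719476736/155925.

68719476736/155925


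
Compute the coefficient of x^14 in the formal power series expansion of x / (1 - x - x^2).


Let f(x) = sum_{k>=0} a_k x^k. Multiplying f(x) * (1 - x - x^2) = x and matching coefficients gives a_0 = 0, a_1 = 1, and a_k = a_{k-1} + a_{k-2} for k >= 2. These are the Fibonacci numbers F_k.
Iterating from F_0 = 0, F_1 = 1:
F_0=0, F_1=1, F_2=1, F_3=2, F_4=3, F_5=5, F_6=8, F_7=13, F_8=21, F_9=34, ...
F_14 = 377.

377


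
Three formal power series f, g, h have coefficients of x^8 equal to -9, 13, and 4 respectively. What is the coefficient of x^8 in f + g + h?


Series addition is componentwise:
-9 + 13 + 4
= 8

8


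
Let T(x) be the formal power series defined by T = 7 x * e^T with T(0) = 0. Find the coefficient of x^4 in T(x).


Apply the Lagrange inversion formula: if T = 7 x * phi(T) with phi(t) = e^t, then
[x^n] T = 7^n * (1/n) [t^(n-1)] phi(t)^n = 7^n * (1/n) [t^(n-1)] e^(n t) = 7^n * (1/n) * n^(n-1) / (n-1)! = 7^n * n^(n-1) / n!.
When c = 1 this is the Cayley count of rooted labeled trees on n vertices, divided by n!.
For n = 4: 7^4 * 4^3 / 4! = 2401 * 64/24 = 19208/3.

19208/3


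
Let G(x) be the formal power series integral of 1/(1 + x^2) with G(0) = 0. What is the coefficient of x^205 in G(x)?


1/(1 + x^2) = sum_{j>=0} (-1)^j x^(2j). Integrating termwise with G(0) = 0:
G(x) = sum_{j>=0} (-1)^j x^(2j+1) / (2j+1) = arctan(x).
Only odd powers are nonzero. For x^205 write 205 = 2*102 + 1, giving
(-1)^102 / 205 = 1/205 = 1/205.

1/205


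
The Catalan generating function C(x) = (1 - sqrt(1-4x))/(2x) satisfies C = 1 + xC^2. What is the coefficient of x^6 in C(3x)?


Substituting x -> 3x scales the n-th coefficient by 3^n, so [x^6] C(3x) = 3^6 * C_6.
C_6 = C(2*6, 6)/(7) = 924/7 = 132.
So 3^6 * 132 = 729 * 132 = 96228.

96228


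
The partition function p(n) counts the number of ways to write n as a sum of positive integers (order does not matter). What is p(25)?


Using the generating function prod_{k>=1} 1/(1-x^k), we compute p(25).
By dynamic programming over parts 1 through 25:
p(25) = 1958

1958


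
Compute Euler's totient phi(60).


phi(n) counts integers in [1, n] coprime to n. Using the multiplicative formula phi(n) = n * prod_{p | n} (1 - 1/p):
60 = 2^2 * 3 * 5, so
phi(60) = 60 * (1 - 1/2) * (1 - 1/3) * (1 - 1/5) = 16.

16


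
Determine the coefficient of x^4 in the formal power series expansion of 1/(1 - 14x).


The geometric series identity gives 1/(1 - c x) = sum_{k>=0} c^k x^k, so the coefficient of x^k is c^k.
Here c = 14 and k = 4.
Computing: 14^4 = 38416

38416


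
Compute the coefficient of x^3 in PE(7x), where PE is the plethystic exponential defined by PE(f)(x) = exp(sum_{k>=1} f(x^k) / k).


With f(x) = 7x, the exponent is sum_{k>=1} 7 x^k / k = 7 * (-ln(1 - x)). Exponentiating:
PE(7x) = exp(-7 ln(1 - x)) = 1/(1 - x)^7.
By the negative binomial expansion, [x^n] 1/(1 - x)^7 = C(n + 6, 6).
For n = 3: C(9, 6) = 84.

84


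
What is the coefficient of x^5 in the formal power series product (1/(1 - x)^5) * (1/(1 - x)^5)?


Combine the factors: (1/(1 - x)^5) * (1/(1 - x)^5) = 1/(1 - x)^10.
Then use 1/(1 - x)^r = sum_{k>=0} C(k + r - 1, r - 1) x^k with r = 10 and k = 5:
C(14, 9) = 2002.

2002


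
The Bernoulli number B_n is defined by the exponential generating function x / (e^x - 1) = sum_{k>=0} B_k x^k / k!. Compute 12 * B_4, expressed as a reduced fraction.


Bernoulli numbers can also be computed recursively via B_0 = 1 and sum_{j=0}^{m} C(m+1, j) B_j = 0 for m >= 1. Odd-index Bernoulli numbers vanish for k >= 3.
Computing B_4 = -1/30, so 12 * B_4 = 12 * -1/30 = -2/5.

-2/5


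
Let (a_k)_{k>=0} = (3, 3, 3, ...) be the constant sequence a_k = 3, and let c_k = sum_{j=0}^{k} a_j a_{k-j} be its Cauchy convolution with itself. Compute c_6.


Since a_j = 3 for all j >= 0, the convolution sum becomes
c_k = sum_{j=0}^{k} 3 * 3 = 9 * (k + 1).
Equivalently, the generating function of (a_k) is 3/(1 - x) and its square is 9/(1 - x)^2 = sum_{k>=0} 9(k + 1) x^k.
For k = 6: 9 * 7 = 63.

63


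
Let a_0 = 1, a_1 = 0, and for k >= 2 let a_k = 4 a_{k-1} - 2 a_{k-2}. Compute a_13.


Iterating the recurrence forward:
a_0 = 1
a_1 = 0
a_2 = 4*0 - 2*1 = -2
a_3 = 4*-2 - 2*0 = -8
a_4 = 4*-8 - 2*-2 = -28
a_5 = 4*-28 - 2*-8 = -96
a_6 = 4*-96 - 2*-28 = -328
a_7 = 4*-328 - 2*-96 = -1120
a_8 = 4*-1120 - 2*-328 = -3824
a_9 = 4*-3824 - 2*-1120 = -13056
a_10 = 4*-13056 - 2*-3824 = -44576
a_11 = 4*-44576 - 2*-13056 = -152192
a_12 = 4*-152192 - 2*-44576 = -519616
a_13 = 4*-519616 - 2*-152192 = -1774080
So a_13 = -1774080.

-1774080


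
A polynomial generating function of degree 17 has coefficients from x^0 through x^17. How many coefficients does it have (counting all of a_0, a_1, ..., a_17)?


A polynomial of degree 17 takes the form a_0 + a_1 x + ... + a_17 x^17.
The number of coefficients is 17 + 1 = 18.

18


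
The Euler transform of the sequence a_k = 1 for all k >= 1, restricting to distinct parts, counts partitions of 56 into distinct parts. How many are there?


Partitions of 56 into distinct parts can be computed via generating function.
Product (1+x)(1+x^2)(1+x^3)...
The coefficient of x^56 = 7108

7108


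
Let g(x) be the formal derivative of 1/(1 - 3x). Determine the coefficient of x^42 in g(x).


Differentiate termwise: d/dx sum_{k>=0} 3^k x^k = sum_{k>=1} k 3^k x^(k-1) = sum_{j>=0} (j+1) 3^(j+1) x^j.
Equivalently, d/dx [1/(1 - 3x)] = 3/(1 - 3x)^2.
For j = 42: 43 * 3^43 = 43 * 328256967394537077627 = 14115049597965094337961.

14115049597965094337961


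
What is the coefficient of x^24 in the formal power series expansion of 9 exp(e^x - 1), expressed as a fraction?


exp(e^x - 1) is the exponential generating function for the Bell numbers Bell_k: exp(e^x - 1) = sum_{k>=0} Bell_k x^k / k!.
So the coefficient of x^24 in 9 exp(e^x - 1) is 9 Bell_24 / 24!.
Computing: Bell_24 = 445958869294805289 and 24! = 620448401733239439360000, giving
9 * 445958869294805289/620448401733239439360000 = 148652956431601763/22979570434564423680000.

148652956431601763/22979570434564423680000


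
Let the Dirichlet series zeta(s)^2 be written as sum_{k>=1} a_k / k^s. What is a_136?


The Dirichlet convolution of the constant function 1 with itself gives (1 * 1)(k) = sum_{d | k} 1 = d(k), the number of positive divisors of k.
Since zeta(s) = sum_{k>=1} 1/k^s, we have zeta(s)^2 = sum_{k>=1} d(k)/k^s, so a_k = d(k).
For k = 136: the divisors are 1, 2, 4, 8, 17, 34, 68, 136.
Count = 8.

8


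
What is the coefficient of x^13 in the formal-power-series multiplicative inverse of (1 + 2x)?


The inverse is 1/(1 + 2x). Apply the geometric identity 1/(1 - y) = sum_{k>=0} y^k with y = -2x:
1/(1 + 2x) = sum_{k>=0} (-2)^k x^k.
So the coefficient of x^13 is (-2)^13 = -8192.

-8192


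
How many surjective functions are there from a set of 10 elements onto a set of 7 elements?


By inclusion-exclusion on which target elements are missed, the number of surjections from an n-set onto a k-set is
surj(n, k) = sum_{j=0}^{k} (-1)^j C(k, j) (k - j)^n.
Equivalently surj(n, k) = k! * S(n, k), where S(n, k) is the Stirling number of the second kind.
For n = 10, k = 7:
S(10, 7) = 5880, so
surj = 7! * 5880 = 5040 * 5880 = 29635200.

29635200


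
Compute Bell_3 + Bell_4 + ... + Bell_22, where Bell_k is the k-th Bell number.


Recall Bell_k counts set partitions of a k-set (with Bell_0 = 1 by convention).
Bell_3 through Bell_22: 5, 15, 52, 203, 877, 4140, 21147, 115975, 678570, 4213597, 27644437, 190899322, 1382958545, 10480142147, 82864869804, 682076806159, 5832742205057, 51724158235372, 474869816156751, 4506715738447323
Sum = 5 + 15 + 52 + 203 + 877 + 4140 + 21147 + 115975 + 678570 + 4213597 + 27644437 + 190899322 + 1382958545 + 10480142147 + 82864869804 + 682076806159 + 5832742205057 + 51724158235372 + 474869816156751 + 4506715738447323 = 5039919483399498.

5039919483399498


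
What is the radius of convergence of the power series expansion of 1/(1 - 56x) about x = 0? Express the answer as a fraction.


Expanding 1/(1 - 56x) = sum_{k>=0} 56^k x^k, the series converges when |56x| < 1, i.e., |x| < 1/56.
So the radius of convergence is 1/56 = 1/56.

1/56


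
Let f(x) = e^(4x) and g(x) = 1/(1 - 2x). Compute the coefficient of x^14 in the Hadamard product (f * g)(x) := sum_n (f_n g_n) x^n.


Expanding: f_k = 4^k/k! (from e^(4x)) and g_k = 2^k (from 1/(1 - 2x)). So the Hadamard coefficient (f * g)_k = 4^k 2^k / k! = (8)^k / k!.
For k = 14: 8^14/14! = 4398046511104/87178291200 = 2147483648/42567525.

2147483648/42567525


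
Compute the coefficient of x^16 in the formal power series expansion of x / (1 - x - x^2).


Let f(x) = sum_{k>=0} a_k x^k. Multiplying f(x) * (1 - x - x^2) = x and matching coefficients gives a_0 = 0, a_1 = 1, and a_k = a_{k-1} + a_{k-2} for k >= 2. These are the Fibonacci numbers F_k.
Iterating from F_0 = 0, F_1 = 1:
F_0=0, F_1=1, F_2=1, F_3=2, F_4=3, F_5=5, F_6=8, F_7=13, F_8=21, F_9=34, ...
F_16 = 987.

987


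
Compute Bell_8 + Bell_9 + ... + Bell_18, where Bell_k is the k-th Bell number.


Recall Bell_k counts set partitions of a k-set (with Bell_0 = 1 by convention).
Bell_8 through Bell_18: 4140, 21147, 115975, 678570, 4213597, 27644437, 190899322, 1382958545, 10480142147, 82864869804, 682076806159
Sum = 4140 + 21147 + 115975 + 678570 + 4213597 + 27644437 + 190899322 + 1382958545 + 10480142147 + 82864869804 + 682076806159 = 777028353843.

777028353843


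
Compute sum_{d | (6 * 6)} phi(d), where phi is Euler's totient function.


First, 6 * 6 = 36. One classical identity is sum_{d | n} phi(d) = n (each k in [1, n] has a unique gcd with n, and among the k's with gcd(k, n) = n/d there are phi(d) of them). So the sum equals 36. We also verify directly:
Divisors of 36: 1, 2, 3, 4, 6, 9, 12, 18, 36.
phi values: 1, 1, 2, 2, 2, 6, 4, 6, 12.
Sum = 36.

36


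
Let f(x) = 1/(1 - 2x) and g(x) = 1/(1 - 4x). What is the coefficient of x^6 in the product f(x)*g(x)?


The coefficient of x^n in f*g is the Cauchy product: sum_{k=0}^{n} a^k * b^(n-k).
With a=2, b=4, n=6:
sum_{k=0}^{6} 2^k * 4^(6-k)
= 8128

8128


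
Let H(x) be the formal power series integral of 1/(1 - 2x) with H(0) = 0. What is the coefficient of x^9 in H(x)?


1/(1 - 2x) = sum_{k>=0} 2^k x^k. Integrating termwise with H(0) = 0:
H(x) = sum_{k>=0} 2^k x^(k+1) / (k+1) = sum_{m>=1} 2^(m-1) x^m / m.
For m = 9: 2^8/9 = 256/9 = 256/9.

256/9


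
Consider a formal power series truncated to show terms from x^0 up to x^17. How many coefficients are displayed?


From x^0 to x^17 inclusive, the count is 17 - 0 + 1 = 18.

18


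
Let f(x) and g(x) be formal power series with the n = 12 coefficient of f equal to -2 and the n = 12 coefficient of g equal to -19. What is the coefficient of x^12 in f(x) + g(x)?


Addition of formal power series is termwise.
The coefficient of x^12 in f + g = -2 + -19
= -21

-21


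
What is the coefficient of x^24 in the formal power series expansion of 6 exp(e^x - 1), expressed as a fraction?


exp(e^x - 1) is the exponential generating function for the Bell numbers Bell_k: exp(e^x - 1) = sum_{k>=0} Bell_k x^k / k!.
So the coefficient of x^24 in 6 exp(e^x - 1) is 6 Bell_24 / 24!.
Computing: Bell_24 = 445958869294805289 and 24! = 620448401733239439360000, giving
6 * 445958869294805289/620448401733239439360000 = 148652956431601763/34469355651846635520000.

148652956431601763/34469355651846635520000


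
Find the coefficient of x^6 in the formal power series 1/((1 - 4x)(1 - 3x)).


By partial fractions or Cauchy convolution:
The coefficient equals sum_{k=0}^{6} 4^k * 3^(6-k).
= 14197

14197


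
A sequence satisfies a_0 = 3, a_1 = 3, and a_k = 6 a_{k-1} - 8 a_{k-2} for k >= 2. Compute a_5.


The characteristic equation is t^2 - 6 t + 8 = 0, with roots r_1 = 4 and r_2 = 2 (so c_1 = r_1 + r_2, c_2 = -r_1 r_2 as required).
One can use the closed form a_n = A r_1^n + B r_2^n, but direct iteration is more reliable:
a_0 = 3, a_1 = 3, a_2 = -6, a_3 = -60, a_4 = -312, a_5 = -1392.
So a_5 = -1392.

-1392


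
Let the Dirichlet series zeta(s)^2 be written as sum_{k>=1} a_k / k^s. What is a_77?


The Dirichlet convolution of the constant function 1 with itself gives (1 * 1)(k) = sum_{d | k} 1 = d(k), the number of positive divisors of k.
Since zeta(s) = sum_{k>=1} 1/k^s, we have zeta(s)^2 = sum_{k>=1} d(k)/k^s, so a_k = d(k).
For k = 77: the divisors are 1, 7, 11, 77.
Count = 4.

4


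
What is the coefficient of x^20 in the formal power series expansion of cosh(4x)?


The Maclaurin series is cosh(t) = sum_{m>=0} t^(2m) / (2m)!, so substituting t = 4x, only even powers of x are nonzero, with coefficient of x^(2m) equal to 4^(2m) / (2m)!.
For x^20 the coefficient is 4^20/20! = 1099511627776/2432902008176640000 = 4194304/9280784638125.

4194304/9280784638125


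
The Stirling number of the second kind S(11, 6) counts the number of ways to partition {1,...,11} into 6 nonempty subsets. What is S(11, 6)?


Using the explicit formula S(n,k) = (1/k!) sum_{j=0}^{k} (-1)^(k-j) C(k,j) j^n:
S(11, 6) = 179487
Equivalently, S(n,k) is n! times the coefficient of x^n in the EGF (e^x - 1)^k / k!.

179487


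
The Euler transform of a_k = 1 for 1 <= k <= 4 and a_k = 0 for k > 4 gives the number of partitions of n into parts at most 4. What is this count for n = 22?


Partitions of 22 into parts at most 4:
Using generating function (1-x)^(-1)(1-x^2)^(-1)...(1-x^4)^(-1),
the coefficient of x^22 = 136

136


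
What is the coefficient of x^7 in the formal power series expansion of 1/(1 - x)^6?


The negative binomial / multiset identity is
1/(1 - x)^r = sum_{k>=0} C(k + r - 1, r - 1) x^k.
Here r = 6 and k = 7, so the coefficient is
C(7 + 5, 5) = C(12, 5)
= 792

792


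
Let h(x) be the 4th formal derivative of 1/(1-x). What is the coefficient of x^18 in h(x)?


Differentiating 4 times: d^4/dx^4 [1/(1-x)] = 4!/(1-x)^5.
The expansion 1/(1-x)^5 = sum_{k>=0} C(k+4, 4) x^k, so the coefficient of x^n in 4!/(1-x)^5 is 4! * C(n+4, 4).
For n = 18: 24 * C(22, 4) = 24 * 7315 = 175560

175560


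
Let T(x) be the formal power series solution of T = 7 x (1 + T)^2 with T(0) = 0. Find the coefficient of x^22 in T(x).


Apply the Lagrange inversion formula: if T = 7 x * phi(T) with phi(t) = (1 + t)^2, then [x^n] T = 7^n * (1/n) [t^(n-1)] phi(t)^n = 7^n * (1/n) [t^(n-1)] (1 + t)^(2n) = 7^n * (1/n) C(2n, n-1).
Using the identity C(2n, n-1) = C(2n, n) * n / (n+1), the unscaled factor equals C(2n, n) / (n+1) = C_n, the n-th Catalan number.
For n = 22: C_22 = C(44, 22) / 23 = 2104098963720/23 = 91482563640.
With the 7^22 = 3909821048582988049 factor, the coefficient is 3909821048582988049 * 91482563640 = 357680452898004736014001938360.

357680452898004736014001938360


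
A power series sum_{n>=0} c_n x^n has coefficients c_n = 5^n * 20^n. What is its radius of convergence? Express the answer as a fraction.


By the root test (Cauchy-Hadamard), the radius is R = 1 / limsup_n |c_n|^(1/n).
Here |c_n|^(1/n) = (5^n * 20^n)^(1/n) = 5 * 20 = 100 for all n.
So R = 1/100 = 1/100.

1/100


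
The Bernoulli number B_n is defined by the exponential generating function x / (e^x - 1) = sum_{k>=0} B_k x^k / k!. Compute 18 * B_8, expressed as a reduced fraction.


Bernoulli numbers can also be computed recursively via B_0 = 1 and sum_{j=0}^{m} C(m+1, j) B_j = 0 for m >= 1. Odd-index Bernoulli numbers vanish for k >= 3.
Computing B_8 = -1/30, so 18 * B_8 = 18 * -1/30 = -3/5.

-3/5


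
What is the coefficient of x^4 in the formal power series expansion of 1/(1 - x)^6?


The expansion 1/(1 - x)^r = sum_{k>=0} C(k + r - 1, r - 1) x^k follows from the multiset / negative-binomial theorem (or from repeated differentiation of the geometric series).
For r = 6 and k = 4:
C(9, 5) = 362880 / (120 * 24) = 126.

126


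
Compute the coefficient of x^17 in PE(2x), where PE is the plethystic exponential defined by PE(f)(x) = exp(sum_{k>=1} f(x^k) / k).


With f(x) = 2x, the exponent is sum_{k>=1} 2 x^k / k = 2 * (-ln(1 - x)). Exponentiating:
PE(2x) = exp(-2 ln(1 - x)) = 1/(1 - x)^2.
By the negative binomial expansion, [x^n] 1/(1 - x)^2 = C(n + 1, 1).
For n = 17: C(18, 1) = 18.

18


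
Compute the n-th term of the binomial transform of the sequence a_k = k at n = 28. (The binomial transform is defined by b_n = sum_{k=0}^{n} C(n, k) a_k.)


With a_k = k, b_n = sum_{k=0}^{n} C(n, k) k. Using k * C(n, k) = n * C(n-1, k-1) gives b_n = n * sum_{k>=1} C(n-1, k-1) = n * 2^(n-1).
For n = 28: 28 * 2^27 = 28 * 134217728 = 3758096384.

3758096384


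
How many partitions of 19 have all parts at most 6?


Using the generating function (1-x)^(-1)(1-x^2)^(-1)...(1-x^6)^(-1),
the coefficient of x^19 counts these restricted partitions.
Result = 235

235


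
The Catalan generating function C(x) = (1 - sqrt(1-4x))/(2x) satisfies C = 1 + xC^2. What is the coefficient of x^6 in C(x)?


Substituting x -> x scales the n-th coefficient by 1, so [x^6] C(x) = C_6.
C_6 = C(2*6, 6)/(7) = 924/7 = 132.
= 132.

132


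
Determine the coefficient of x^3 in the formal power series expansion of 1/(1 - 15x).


The geometric series identity gives 1/(1 - c x) = sum_{k>=0} c^k x^k, so the coefficient of x^k is c^k.
Here c = 15 and k = 3.
Computing: 15^3 = 3375

3375


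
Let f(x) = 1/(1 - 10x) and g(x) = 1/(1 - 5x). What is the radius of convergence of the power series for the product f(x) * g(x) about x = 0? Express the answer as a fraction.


The radius of 1/(1 - 10x) is 1/10 (nearest singularity at x = 1/10), and the radius of 1/(1 - 5x) is 1/5.
The product f(x)*g(x) = 1/((1 - 10x)(1 - 5x)) has singularities at both 1/10 and 1/5, so its radius of convergence is the distance to the nearest one:
min(1/10, 1/5) = 1/10.

1/10


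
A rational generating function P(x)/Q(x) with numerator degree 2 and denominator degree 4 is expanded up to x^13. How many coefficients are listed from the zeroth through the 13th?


Expanding up to x^13 gives the coefficients for x^0, x^1, ..., x^13.
That is 13 + 1 = 14 coefficients in total.

14


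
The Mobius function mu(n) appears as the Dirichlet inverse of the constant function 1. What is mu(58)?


58 = 2 * 29 (all distinct primes).
mu(58) = (-1)^2 = 1

1


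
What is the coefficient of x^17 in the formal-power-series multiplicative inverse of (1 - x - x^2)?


Let the inverse be f(x) = sum_{k>=0} a_k x^k. From f(x) * (1 - x - x^2) = 1 and matching coefficients:
 x^0: a_0 = 1.
 x^1: a_1 - a_0 = 0, so a_1 = 1.
 x^k (k >= 2): a_k - a_{k-1} - a_{k-2} = 0, i.e. a_k = a_{k-1} + a_{k-2}.
This is the Fibonacci-type recurrence shifted so that a_0 = a_1 = 1.
Iterating: a_0=1, a_1=1, a_2=2, a_3=3, a_4=5, a_5=8, a_6=13, a_7=21, a_8=34, a_9=55, ...
a_17 = 2584.

2584


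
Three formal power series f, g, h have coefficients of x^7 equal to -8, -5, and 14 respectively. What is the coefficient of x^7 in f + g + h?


Series addition is componentwise:
-8 + -5 + 14
= 1

1


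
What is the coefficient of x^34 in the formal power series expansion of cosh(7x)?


The Maclaurin series is cosh(t) = sum_{m>=0} t^(2m) / (2m)!, so substituting t = 7x, only even powers of x are nonzero, with coefficient of x^(2m) equal to 7^(2m) / (2m)!.
For x^34 the coefficient is 7^34/34! = 54116956037952111668959660849/295232799039604140847618609643520000000 = 22539340290692258087863249/122962431919868446833660395520000000.

22539340290692258087863249/122962431919868446833660395520000000


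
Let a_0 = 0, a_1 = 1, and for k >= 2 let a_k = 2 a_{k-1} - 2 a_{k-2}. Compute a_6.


Iterating the recurrence forward:
a_0 = 0
a_1 = 1
a_2 = 2*1 - 2*0 = 2
a_3 = 2*2 - 2*1 = 2
a_4 = 2*2 - 2*2 = 0
a_5 = 2*0 - 2*2 = -4
a_6 = 2*-4 - 2*0 = -8
So a_6 = -8.

-8


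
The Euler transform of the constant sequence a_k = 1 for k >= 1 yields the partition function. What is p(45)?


The Euler transform converts the sequence a_k = 1 into the number of integer partitions.
Using the recurrence or dynamic programming:
p(45) = 89134

89134


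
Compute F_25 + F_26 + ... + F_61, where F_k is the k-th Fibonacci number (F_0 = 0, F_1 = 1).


Use the identity sum_{k=0}^{N} F_k = F_{N+2} - 1 (which follows from F_{k+2} - F_{k+1} = F_k). Then
sum_{k=25}^{61} F_k = (F_{63} - 1) - (F_{26} - 1) = F_{63} - F_{26}.
Computing: F_{63} = 6557470319842, F_{26} = 121393, so
Sum = 6557470319842 - 121393 = 6557470198449.

6557470198449


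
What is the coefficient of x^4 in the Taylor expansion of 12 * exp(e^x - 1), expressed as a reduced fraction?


exp(e^x - 1) = sum_{k>=0} Bell_k x^k / k!, where Bell_k is the k-th Bell number.
So the coefficient of x^4 is 12 * Bell_4 / 4!.
Computing: Bell_4 = 15 and 4! = 24, giving
12 * 15/24 = 15/2.

15/2


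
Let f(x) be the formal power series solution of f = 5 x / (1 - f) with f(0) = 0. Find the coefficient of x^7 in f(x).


Apply Lagrange inversion: f = 5 x * phi(f) with phi(t) = 1/(1 - t), so
[x^n] f = 5^n * (1/n) [t^(n-1)] phi(t)^n = 5^n * (1/n) [t^(n-1)] (1 - t)^(-n) = 5^n * (1/n) C(2n - 2, n - 1) = 5^n * C_{n-1}.
For n = 7: C_6 = C(12, 6) / 7 = 924/7 = 132.
With the 5^7 = 78125 factor, the coefficient is 78125 * 132 = 10312500.

10312500


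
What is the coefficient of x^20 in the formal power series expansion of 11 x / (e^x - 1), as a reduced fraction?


The exponential generating function for Bernoulli numbers is
x / (e^x - 1) = sum_{k>=0} B_k x^k / k!.
So the coefficient of x^20 in 11 x / (e^x - 1) is 11 B_20 / 20!.
Computing: B_20 = -174611/330, 20! = 2432902008176640000, giving
11 * -174611/330 / 2432902008176640000 = -174611/72987060245299200000.

-174611/72987060245299200000


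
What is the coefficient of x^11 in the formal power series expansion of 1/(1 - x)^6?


The expansion 1/(1 - x)^r = sum_{k>=0} C(k + r - 1, r - 1) x^k follows from the multiset / negative-binomial theorem (or from repeated differentiation of the geometric series).
For r = 6 and k = 11:
C(16, 5) = 20922789888000 / (120 * 39916800) = 4368.

4368


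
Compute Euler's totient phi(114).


phi(n) counts integers in [1, n] coprime to n. Using the multiplicative formula phi(n) = n * prod_{p | n} (1 - 1/p):
114 = 2 * 3 * 19, so
phi(114) = 114 * (1 - 1/2) * (1 - 1/3) * (1 - 1/19) = 36.

36


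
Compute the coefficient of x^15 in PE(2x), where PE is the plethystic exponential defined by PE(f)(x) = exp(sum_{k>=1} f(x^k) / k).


With f(x) = 2x, the exponent is sum_{k>=1} 2 x^k / k = 2 * (-ln(1 - x)). Exponentiating:
PE(2x) = exp(-2 ln(1 - x)) = 1/(1 - x)^2.
By the negative binomial expansion, [x^n] 1/(1 - x)^2 = C(n + 1, 1).
For n = 15: C(16, 1) = 16.

16


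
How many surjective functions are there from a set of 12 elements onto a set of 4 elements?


By inclusion-exclusion on which target elements are missed, the number of surjections from an n-set onto a k-set is
surj(n, k) = sum_{j=0}^{k} (-1)^j C(k, j) (k - j)^n.
Equivalently surj(n, k) = k! * S(n, k), where S(n, k) is the Stirling number of the second kind.
For n = 12, k = 4:
S(12, 4) = 611501, so
surj = 4! * 611501 = 24 * 611501 = 14676024.

14676024


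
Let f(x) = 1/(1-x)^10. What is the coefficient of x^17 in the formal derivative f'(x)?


Differentiate: d/dx [ 1/(1-x)^r ] = r / (1-x)^(r+1).
Here r = 10, so f'(x) = 10 / (1-x)^11.
The expansion of 1/(1-x)^(r+1) has coefficient of x^n equal to C(n+r, r).
So the coefficient of x^17 in f'(x) is
10 * C(27, 10) = 10 * 8436285 = 84362850

84362850


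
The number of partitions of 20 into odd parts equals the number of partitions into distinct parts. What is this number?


Computing partitions of 20 into odd parts (1, 3, 5, ...):
Using the generating function prod_{k>=0} 1/(1-x^(2k+1)),
the count is 64

64


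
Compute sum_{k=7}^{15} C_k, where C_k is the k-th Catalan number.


C_7 through C_15: 429, 1430, 4862, 16796, 58786, 208012, 742900, 2674440, 9694845
Sum = 429 + 1430 + 4862 + 16796 + 58786 + 208012 + 742900 + 2674440 + 9694845
= 13402500

13402500


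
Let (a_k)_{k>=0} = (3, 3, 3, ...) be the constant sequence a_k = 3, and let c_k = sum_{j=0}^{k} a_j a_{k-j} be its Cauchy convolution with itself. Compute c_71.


Since a_j = 3 for all j >= 0, the convolution sum becomes
c_k = sum_{j=0}^{k} 3 * 3 = 9 * (k + 1).
Equivalently, the generating function of (a_k) is 3/(1 - x) and its square is 9/(1 - x)^2 = sum_{k>=0} 9(k + 1) x^k.
For k = 71: 9 * 72 = 648.

648


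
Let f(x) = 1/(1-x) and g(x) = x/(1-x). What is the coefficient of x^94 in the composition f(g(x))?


First simplify the composition: f(g(x)) = 1/(1 - x/(1-x)) = (1-x)/((1-x) - x) = (1-x)/(1-2x).
Now extract the coefficient. Write (1-x)/(1-2x) = 1/(1-2x) - x/(1-2x).
The coefficient of x^n in 1/(1-2x) is 2^n, and in x/(1-2x) is 2^(n-1) (for n >= 1).
So the coefficient of x^94 is 2^94 - 2^93 = 19807040628566084398385987584 - 9903520314283042199192993792 = 9903520314283042199192993792.

9903520314283042199192993792


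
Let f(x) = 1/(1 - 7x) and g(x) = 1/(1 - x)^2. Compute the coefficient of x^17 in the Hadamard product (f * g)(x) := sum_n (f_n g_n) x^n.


f has coefficients f_k = 7^k. For g = 1/(1 - x)^2 the coefficient is g_k = C(k + 1, 1) = k + 1. The Hadamard coefficient is (f * g)_k = 7^k * (k + 1).
For k = 17: 7^17 * 18 = 232630513987207 * 18 = 4187349251769726.

4187349251769726


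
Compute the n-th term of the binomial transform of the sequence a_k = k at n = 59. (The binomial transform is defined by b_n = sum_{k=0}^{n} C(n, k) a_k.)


With a_k = k, b_n = sum_{k=0}^{n} C(n, k) k. Using k * C(n, k) = n * C(n-1, k-1) gives b_n = n * sum_{k>=1} C(n-1, k-1) = n * 2^(n-1).
For n = 59: 59 * 2^58 = 59 * 288230376151711744 = 17005592192950992896.

17005592192950992896


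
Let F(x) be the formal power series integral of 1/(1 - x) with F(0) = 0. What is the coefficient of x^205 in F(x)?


1/(1 - x) = sum_{k>=0} x^k. Integrating termwise and using F(0) = 0 gives
F(x) = sum_{k>=0} x^(k+1) / (k+1) = sum_{m>=1} x^m / m = -ln(1 - x).
So the coefficient of x^205 is 1/205 = 1/205.

1/205


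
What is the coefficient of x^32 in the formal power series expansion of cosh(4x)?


The Maclaurin series is cosh(t) = sum_{m>=0} t^(2m) / (2m)!, so substituting t = 4x, only even powers of x are nonzero, with coefficient of x^(2m) equal to 4^(2m) / (2m)!.
For x^32 the coefficient is 4^32/32! = 18446744073709551616/263130836933693530167218012160000000 = 8589934592/122529844256906551386796875.

8589934592/122529844256906551386796875


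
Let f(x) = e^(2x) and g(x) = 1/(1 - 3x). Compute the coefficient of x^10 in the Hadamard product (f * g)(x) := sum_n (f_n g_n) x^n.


Expanding: f_k = 2^k/k! (from e^(2x)) and g_k = 3^k (from 1/(1 - 3x)). So the Hadamard coefficient (f * g)_k = 2^k 3^k / k! = (6)^k / k!.
For k = 10: 6^10/10! = 60466176/3628800 = 2916/175.

2916/175


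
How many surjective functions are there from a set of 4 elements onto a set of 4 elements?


By inclusion-exclusion on which target elements are missed, the number of surjections from an n-set onto a k-set is
surj(n, k) = sum_{j=0}^{k} (-1)^j C(k, j) (k - j)^n.
Equivalently surj(n, k) = k! * S(n, k), where S(n, k) is the Stirling number of the second kind.
For n = 4, k = 4:
S(4, 4) = 1, so
surj = 4! * 1 = 24 * 1 = 24.

24


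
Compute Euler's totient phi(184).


phi(n) counts integers in [1, n] coprime to n. Using the multiplicative formula phi(n) = n * prod_{p | n} (1 - 1/p):
184 = 2^3 * 23, so
phi(184) = 184 * (1 - 1/2) * (1 - 1/23) = 88.

88


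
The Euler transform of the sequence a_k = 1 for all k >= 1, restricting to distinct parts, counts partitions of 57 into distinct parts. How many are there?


Partitions of 57 into distinct parts can be computed via generating function.
Product (1+x)(1+x^2)(1+x^3)...
The coefficient of x^57 = 7917

7917


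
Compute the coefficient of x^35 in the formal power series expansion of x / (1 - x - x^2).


Let f(x) = sum_{k>=0} a_k x^k. Multiplying f(x) * (1 - x - x^2) = x and matching coefficients gives a_0 = 0, a_1 = 1, and a_k = a_{k-1} + a_{k-2} for k >= 2. These are the Fibonacci numbers F_k.
Iterating from F_0 = 0, F_1 = 1:
F_0=0, F_1=1, F_2=1, F_3=2, F_4=3, F_5=5, F_6=8, F_7=13, F_8=21, F_9=34, ...
F_35 = 9227465.

9227465


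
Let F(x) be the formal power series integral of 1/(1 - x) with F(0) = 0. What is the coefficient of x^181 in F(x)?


1/(1 - x) = sum_{k>=0} x^k. Integrating termwise and using F(0) = 0 gives
F(x) = sum_{k>=0} x^(k+1) / (k+1) = sum_{m>=1} x^m / m = -ln(1 - x).
So the coefficient of x^181 is 1/181 = 1/181.

1/181


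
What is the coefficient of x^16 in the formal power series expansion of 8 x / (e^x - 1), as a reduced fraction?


The exponential generating function for Bernoulli numbers is
x / (e^x - 1) = sum_{k>=0} B_k x^k / k!.
So the coefficient of x^16 in 8 x / (e^x - 1) is 8 B_16 / 16!.
Computing: B_16 = -3617/510, 16! = 20922789888000, giving
8 * -3617/510 / 20922789888000 = -3617/1333827855360000.

-3617/1333827855360000


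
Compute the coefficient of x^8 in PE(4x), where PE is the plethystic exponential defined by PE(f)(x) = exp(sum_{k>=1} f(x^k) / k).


With f(x) = 4x, the exponent is sum_{k>=1} 4 x^k / k = 4 * (-ln(1 - x)). Exponentiating:
PE(4x) = exp(-4 ln(1 - x)) = 1/(1 - x)^4.
By the negative binomial expansion, [x^n] 1/(1 - x)^4 = C(n + 3, 3).
For n = 8: C(11, 3) = 165.

165


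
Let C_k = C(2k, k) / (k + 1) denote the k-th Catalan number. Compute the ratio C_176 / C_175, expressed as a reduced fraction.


Using C_k = (2k)! / (k! (k+1)!), the ratio C_{k+1}/C_k simplifies to
C_{k+1}/C_k = [(2k+2)! / ((k+1)! (k+2)!)] * [k! (k+1)! / (2k)!]
 = (2k+2)(2k+1) / ((k+1)(k+2)) = 2(2k+1) / (k+2).
For k = 175: 2(2*175 + 1) / (175 + 2) = 702/177 = 234/59.

234/59


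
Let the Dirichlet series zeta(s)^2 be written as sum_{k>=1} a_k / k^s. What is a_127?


The Dirichlet convolution of the constant function 1 with itself gives (1 * 1)(k) = sum_{d | k} 1 = d(k), the number of positive divisors of k.
Since zeta(s) = sum_{k>=1} 1/k^s, we have zeta(s)^2 = sum_{k>=1} d(k)/k^s, so a_k = d(k).
For k = 127: the divisors are 1, 127.
Count = 2.

2


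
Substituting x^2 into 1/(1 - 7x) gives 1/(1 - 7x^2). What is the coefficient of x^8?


The coefficient of x^(2m) in 1/(1 - 7x^2) is 7^m.
With n = 8 = 2*4, the coefficient is 7^4 = 2401.

2401


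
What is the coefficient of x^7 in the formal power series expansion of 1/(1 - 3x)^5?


The general identity 1/(1 - c x)^r = sum_{k>=0} c^k C(k + r - 1, r - 1) x^k follows by substituting y = c x into 1/(1 - y)^r = sum_{k>=0} C(k + r - 1, r - 1) y^k.
For c = 3, r = 5, k = 7:
3^7 * C(11, 4) = 2187 * 330 = 721710.

721710


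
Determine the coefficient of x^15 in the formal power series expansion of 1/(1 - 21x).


The geometric series identity gives 1/(1 - c x) = sum_{k>=0} c^k x^k, so the coefficient of x^k is c^k.
Here c = 21 and k = 15.
Computing: 21^15 = 68122318582951682301

68122318582951682301


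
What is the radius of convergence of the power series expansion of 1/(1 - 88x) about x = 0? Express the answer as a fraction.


Expanding 1/(1 - 88x) = sum_{k>=0} 88^k x^k, the series converges when |88x| < 1, i.e., |x| < 1/88.
So the radius of convergence is 1/88 = 1/88.

1/88


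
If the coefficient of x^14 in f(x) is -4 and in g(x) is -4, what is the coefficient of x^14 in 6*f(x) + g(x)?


Scalar multiplication scales coefficients: 6 * -4 = -24.
Then add the g coefficient: -24 + -4
= -28

-28


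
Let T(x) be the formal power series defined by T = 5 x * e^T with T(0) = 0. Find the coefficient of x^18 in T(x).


Apply the Lagrange inversion formula: if T = 5 x * phi(T) with phi(t) = e^t, then
[x^n] T = 5^n * (1/n) [t^(n-1)] phi(t)^n = 5^n * (1/n) [t^(n-1)] e^(n t) = 5^n * (1/n) * n^(n-1) / (n-1)! = 5^n * n^(n-1) / n!.
When c = 1 this is the Cayley count of rooted labeled trees on n vertices, divided by n!.
For n = 18: 5^18 * 18^17 / 18! = 3814697265625 * 2185911559738696531968/6402373705728000 = 155143177998596191406250/119119.

155143177998596191406250/119119


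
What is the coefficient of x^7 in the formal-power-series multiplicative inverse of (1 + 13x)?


The inverse is 1/(1 + 13x). Apply the geometric identity 1/(1 - y) = sum_{k>=0} y^k with y = -13x:
1/(1 + 13x) = sum_{k>=0} (-13)^k x^k.
So the coefficient of x^7 is (-13)^7 = -62748517.

-62748517


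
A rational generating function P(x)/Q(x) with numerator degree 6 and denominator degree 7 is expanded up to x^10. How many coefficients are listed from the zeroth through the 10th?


Expanding up to x^10 gives the coefficients for x^0, x^1, ..., x^10.
That is 10 + 1 = 11 coefficients in total.

11


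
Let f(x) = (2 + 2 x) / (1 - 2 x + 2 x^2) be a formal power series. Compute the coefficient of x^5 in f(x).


Write f(x) = sum_{k>=0} a_k x^k. Multiplying both sides by 1 - 2 x + 2 x^2 gives
(1 - 2 x + 2 x^2) sum_{k>=0} a_k x^k = 2 + 2 x.
Matching coefficients:
 x^0: a_0 = 2
 x^1: a_1 - 2 a_0 = 2  =>  a_1 = 2*2 + 2 = 6
 x^k (k >= 2): a_k = 2 a_{k-1} - 2 a_{k-2}.
Iterating: a_2 = 8, a_3 = 4, a_4 = -8, a_5 = -24.
So the coefficient of x^5 is -24.

-24


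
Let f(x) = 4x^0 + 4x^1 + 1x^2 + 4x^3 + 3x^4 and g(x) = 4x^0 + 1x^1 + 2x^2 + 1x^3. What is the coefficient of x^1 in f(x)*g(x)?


Cauchy product at x^1:
4*1 + 4*4
= 20

20


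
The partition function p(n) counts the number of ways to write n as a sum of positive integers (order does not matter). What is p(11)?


Using the generating function prod_{k>=1} 1/(1-x^k), we compute p(11).
By dynamic programming over parts 1 through 11:
p(11) = 56

56


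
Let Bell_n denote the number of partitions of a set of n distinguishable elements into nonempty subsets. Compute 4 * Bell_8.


Bell_8 can be computed from the Bell triangle or from Dobinski's identity Bell_n = (1/e) * sum_{k>=0} k^n / k!.
Computing Bell_8 = 4140.
Then 4 * 4140 = 16560.

16560


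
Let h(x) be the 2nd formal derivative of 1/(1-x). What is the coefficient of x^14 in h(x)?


Differentiating 2 times: d^2/dx^2 [1/(1-x)] = 2!/(1-x)^3.
The expansion 1/(1-x)^3 = sum_{k>=0} C(k+2, 2) x^k, so the coefficient of x^n in 2!/(1-x)^3 is 2! * C(n+2, 2).
For n = 14: 2 * C(16, 2) = 2 * 120 = 240

240
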